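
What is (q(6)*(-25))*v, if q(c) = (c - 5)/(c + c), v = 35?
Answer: -875/12 ≈ -72.917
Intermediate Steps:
q(c) = (-5 + c)/(2*c) (q(c) = (-5 + c)/((2*c)) = (-5 + c)*(1/(2*c)) = (-5 + c)/(2*c))
(q(6)*(-25))*v = (((1/2)*(-5 + 6)/6)*(-25))*35 = (((1/2)*(1/6)*1)*(-25))*35 = ((1/12)*(-25))*35 = -25/12*35 = -875/12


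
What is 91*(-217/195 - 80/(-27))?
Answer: 22729/135 ≈ 168.36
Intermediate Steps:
91*(-217/195 - 80/(-27)) = 91*(-217*1/195 - 80*(-1/27)) = 91*(-217/195 + 80/27) = 91*(3247/1755) = 22729/135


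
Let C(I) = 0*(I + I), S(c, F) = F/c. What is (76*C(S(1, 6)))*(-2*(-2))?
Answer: 0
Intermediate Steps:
C(I) = 0 (C(I) = 0*(2*I) = 0)
(76*C(S(1, 6)))*(-2*(-2)) = (76*0)*(-2*(-2)) = 0*4 = 0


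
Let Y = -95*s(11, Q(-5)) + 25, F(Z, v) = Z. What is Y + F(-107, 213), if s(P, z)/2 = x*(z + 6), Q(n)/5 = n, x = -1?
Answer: -3692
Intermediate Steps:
Q(n) = 5*n
s(P, z) = -12 - 2*z (s(P, z) = 2*(-(z + 6)) = 2*(-(6 + z)) = 2*(-6 - z) = -12 - 2*z)
Y = -3585 (Y = -95*(-12 - 10*(-5)) + 25 = -95*(-12 - 2*(-25)) + 25 = -95*(-12 + 50) + 25 = -95*38 + 25 = -3610 + 25 = -3585)
Y + F(-107, 213) = -3585 - 107 = -3692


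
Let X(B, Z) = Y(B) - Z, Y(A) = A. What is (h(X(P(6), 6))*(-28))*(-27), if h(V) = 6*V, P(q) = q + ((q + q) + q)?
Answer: 81648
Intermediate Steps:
P(q) = 4*q (P(q) = q + (2*q + q) = q + 3*q = 4*q)
X(B, Z) = B - Z
(h(X(P(6), 6))*(-28))*(-27) = ((6*(4*6 - 1*6))*(-28))*(-27) = ((6*(24 - 6))*(-28))*(-27) = ((6*18)*(-28))*(-27) = (108*(-28))*(-27) = -3024*(-27) = 81648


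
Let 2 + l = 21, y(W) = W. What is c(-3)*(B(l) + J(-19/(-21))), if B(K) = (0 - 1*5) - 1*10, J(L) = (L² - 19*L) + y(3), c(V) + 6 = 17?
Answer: -137632/441 ≈ -312.09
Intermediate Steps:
c(V) = 11 (c(V) = -6 + 17 = 11)
l = 19 (l = -2 + 21 = 19)
J(L) = 3 + L² - 19*L (J(L) = (L² - 19*L) + 3 = 3 + L² - 19*L)
B(K) = -15 (B(K) = (0 - 5) - 10 = -5 - 10 = -15)
c(-3)*(B(l) + J(-19/(-21))) = 11*(-15 + (3 + (-19/(-21))² - (-361)/(-21))) = 11*(-15 + (3 + (-19*(-1/21))² - (-361)*(-1)/21)) = 11*(-15 + (3 + (19/21)² - 19*19/21)) = 11*(-15 + (3 + 361/441 - 361/21)) = 11*(-15 - 5897/441) = 11*(-12512/441) = -137632/441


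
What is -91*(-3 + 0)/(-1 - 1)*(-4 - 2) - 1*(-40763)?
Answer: 41582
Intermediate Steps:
-91*(-3 + 0)/(-1 - 1)*(-4 - 2) - 1*(-40763) = -91*(-3/(-2))*(-6) + 40763 = -91*(-3*(-½))*(-6) + 40763 = -273*(-6)/2 + 40763 = -91*(-9) + 40763 = 819 + 40763 = 41582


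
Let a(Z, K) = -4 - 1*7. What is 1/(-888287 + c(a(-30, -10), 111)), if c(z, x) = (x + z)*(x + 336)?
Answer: -1/843587 ≈ -1.1854e-6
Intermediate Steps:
a(Z, K) = -11 (a(Z, K) = -4 - 7 = -11)
c(z, x) = (336 + x)*(x + z) (c(z, x) = (x + z)*(336 + x) = (336 + x)*(x + z))
1/(-888287 + c(a(-30, -10), 111)) = 1/(-888287 + (111² + 336*111 + 336*(-11) + 111*(-11))) = 1/(-888287 + (12321 + 37296 - 3696 - 1221)) = 1/(-888287 + 44700) = 1/(-843587) = -1/843587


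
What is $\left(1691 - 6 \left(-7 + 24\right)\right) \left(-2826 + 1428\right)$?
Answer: $-2221422$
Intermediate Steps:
$\left(1691 - 6 \left(-7 + 24\right)\right) \left(-2826 + 1428\right) = \left(1691 - 102\right) \left(-1398\right) = 1589 \left(-1398\right) = -2221422$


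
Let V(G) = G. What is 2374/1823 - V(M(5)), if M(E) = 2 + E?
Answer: -10387/1823 ≈ -5.6978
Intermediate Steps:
2374/1823 - V(M(5)) = 2374/1823 - (2 + 5) = 2374*(1/1823) - 1*7 = 2374/1823 - 7 = -10387/1823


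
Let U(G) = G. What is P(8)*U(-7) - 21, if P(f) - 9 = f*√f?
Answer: -84 - 112*√2 ≈ -242.39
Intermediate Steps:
P(f) = 9 + f^(3/2) (P(f) = 9 + f*√f = 9 + f^(3/2))
P(8)*U(-7) - 21 = (9 + 8^(3/2))*(-7) - 21 = (9 + 16*√2)*(-7) - 21 = (-63 - 112*√2) - 21 = -84 - 112*√2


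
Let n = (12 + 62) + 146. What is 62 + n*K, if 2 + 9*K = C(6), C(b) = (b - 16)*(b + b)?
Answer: -26282/9 ≈ -2920.2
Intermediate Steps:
n = 220 (n = 74 + 146 = 220)
C(b) = 2*b*(-16 + b) (C(b) = (-16 + b)*(2*b) = 2*b*(-16 + b))
K = -122/9 (K = -2/9 + (2*6*(-16 + 6))/9 = -2/9 + (2*6*(-10))/9 = -2/9 + (⅑)*(-120) = -2/9 - 40/3 = -122/9 ≈ -13.556)
62 + n*K = 62 + 220*(-122/9) = 62 - 26840/9 = -26282/9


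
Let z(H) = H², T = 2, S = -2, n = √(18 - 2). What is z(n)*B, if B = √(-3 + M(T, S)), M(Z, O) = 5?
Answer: 16*√2 ≈ 22.627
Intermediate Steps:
n = 4 (n = √16 = 4)
B = √2 (B = √(-3 + 5) = √2 ≈ 1.4142)
z(n)*B = 4²*√2 = 16*√2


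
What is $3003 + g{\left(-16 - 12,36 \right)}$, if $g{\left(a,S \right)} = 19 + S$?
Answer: $3058$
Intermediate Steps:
$3003 + g{\left(-16 - 12,36 \right)} = 3003 + \left(19 + 36\right) = 3003 + 55 = 3058$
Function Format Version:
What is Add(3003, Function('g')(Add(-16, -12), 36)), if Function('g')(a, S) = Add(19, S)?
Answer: 3058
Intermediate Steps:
Add(3003, Function('g')(Add(-16, -12), 36)) = Add(3003, Add(19, 36)) = Add(3003, 55) = 3058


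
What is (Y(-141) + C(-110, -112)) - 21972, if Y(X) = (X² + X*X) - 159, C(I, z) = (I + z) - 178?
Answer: 17231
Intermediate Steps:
C(I, z) = -178 + I + z
Y(X) = -159 + 2*X² (Y(X) = (X² + X²) - 159 = 2*X² - 159 = -159 + 2*X²)
(Y(-141) + C(-110, -112)) - 21972 = ((-159 + 2*(-141)²) + (-178 - 110 - 112)) - 21972 = ((-159 + 2*19881) - 400) - 21972 = ((-159 + 39762) - 400) - 21972 = (39603 - 400) - 21972 = 39203 - 21972 = 17231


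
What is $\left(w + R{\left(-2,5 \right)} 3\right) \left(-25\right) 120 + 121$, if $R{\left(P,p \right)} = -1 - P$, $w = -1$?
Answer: $-5879$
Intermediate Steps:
$\left(w + R{\left(-2,5 \right)} 3\right) \left(-25\right) 120 + 121 = \left(-1 + \left(-1 - -2\right) 3\right) \left(-25\right) 120 + 121 = \left(-1 + \left(-1 + 2\right) 3\right) \left(-25\right) 120 + 121 = \left(-1 + 1 \cdot 3\right) \left(-25\right) 120 + 121 = \left(-1 + 3\right) \left(-25\right) 120 + 121 = 2 \left(-25\right) 120 + 121 = \left(-50\right) 120 + 121 = -6000 + 121 = -5879$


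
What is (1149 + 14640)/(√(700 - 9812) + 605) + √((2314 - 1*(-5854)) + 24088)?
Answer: 9552345/375137 + 48*√14 - 31578*I*√2278/375137 ≈ 205.06 - 4.0176*I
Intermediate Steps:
(1149 + 14640)/(√(700 - 9812) + 605) + √((2314 - 1*(-5854)) + 24088) = 15789/(√(-9112) + 605) + √((2314 + 5854) + 24088) = 15789/(2*I*√2278 + 605) + √(8168 + 24088) = 15789/(605 + 2*I*√2278) + √32256 = 15789/(605 + 2*I*√2278) + 48*√14 = 48*√14 + 15789/(605 + 2*I*√2278)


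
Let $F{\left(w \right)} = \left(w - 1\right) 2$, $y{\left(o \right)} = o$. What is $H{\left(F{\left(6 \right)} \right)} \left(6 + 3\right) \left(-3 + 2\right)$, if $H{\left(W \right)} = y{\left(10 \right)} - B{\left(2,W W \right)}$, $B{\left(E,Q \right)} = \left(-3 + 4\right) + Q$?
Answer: $819$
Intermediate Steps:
$B{\left(E,Q \right)} = 1 + Q$
$F{\left(w \right)} = -2 + 2 w$ ($F{\left(w \right)} = \left(-1 + w\right) 2 = -2 + 2 w$)
$H{\left(W \right)} = 9 - W^{2}$ ($H{\left(W \right)} = 10 - \left(1 + W W\right) = 10 - \left(1 + W^{2}\right) = 9 - W^{2}$)
$H{\left(F{\left(6 \right)} \right)} \left(6 + 3\right) \left(-3 + 2\right) = \left(9 - \left(-2 + 2 \cdot 6\right)^{2}\right) \left(6 + 3\right) \left(-3 + 2\right) = \left(9 - \left(-2 + 12\right)^{2}\right) 9 \left(-1\right) = \left(9 - 10^{2}\right) \left(-9\right) = \left(9 - 100\right) \left(-9\right) = \left(-91\right) \left(-9\right) = 819$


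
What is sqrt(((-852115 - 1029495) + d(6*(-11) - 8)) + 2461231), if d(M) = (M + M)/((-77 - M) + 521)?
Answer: sqrt(28401415)/7 ≈ 761.33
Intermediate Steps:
d(M) = 2*M/(444 - M) (d(M) = (2*M)/(444 - M) = 2*M/(444 - M))
sqrt(((-852115 - 1029495) + d(6*(-11) - 8)) + 2461231) = sqrt(((-852115 - 1029495) - 2*(6*(-11) - 8)/(-444 + (6*(-11) - 8))) + 2461231) = sqrt((-1881610 - 2*(-66 - 8)/(-444 + (-66 - 8))) + 2461231) = sqrt((-1881610 - 2*(-74)/(-444 - 74)) + 2461231) = sqrt((-1881610 - 2*(-74)/(-518)) + 2461231) = sqrt((-1881610 - 2*(-74)*(-1/518)) + 2461231) = sqrt((-1881610 - 2/7) + 2461231) = sqrt(-13171272/7 + 2461231) = sqrt(4057345/7) = sqrt(28401415)/7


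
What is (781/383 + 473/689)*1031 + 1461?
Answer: 1127104215/263887 ≈ 4271.2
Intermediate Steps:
(781/383 + 473/689)*1031 + 1461 = (719268/263887)*1031 + 1461 = 741565308/263887 + 1461 = 1127104215/263887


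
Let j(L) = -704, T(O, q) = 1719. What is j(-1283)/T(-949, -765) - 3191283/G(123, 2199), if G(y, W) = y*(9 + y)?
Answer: -610805069/3101076 ≈ -196.97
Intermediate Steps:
j(-1283)/T(-949, -765) - 3191283/G(123, 2199) = -704/1719 - 3191283*1/(123*(9 + 123)) = -704*1/1719 - 3191283/(123*132) = -704/1719 - 3191283/16236 = -704/1719 - 3191283*1/16236 = -704/1719 - 354587/1804 = -610805069/3101076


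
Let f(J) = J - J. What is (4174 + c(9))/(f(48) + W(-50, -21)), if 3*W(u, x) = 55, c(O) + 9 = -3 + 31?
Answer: 12579/55 ≈ 228.71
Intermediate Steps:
c(O) = 19 (c(O) = -9 + (-3 + 31) = -9 + 28 = 19)
W(u, x) = 55/3 (W(u, x) = (⅓)*55 = 55/3)
f(J) = 0
(4174 + c(9))/(f(48) + W(-50, -21)) = (4174 + 19)/(0 + 55/3) = 4193/(55/3) = 4193*(3/55) = 12579/55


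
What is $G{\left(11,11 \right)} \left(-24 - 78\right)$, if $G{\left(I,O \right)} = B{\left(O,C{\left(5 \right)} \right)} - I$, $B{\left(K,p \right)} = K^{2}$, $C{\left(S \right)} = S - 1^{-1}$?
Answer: $-11220$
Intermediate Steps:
$C{\left(S \right)} = -1 + S$ ($C{\left(S \right)} = S - 1 = -1 + S$)
$G{\left(I,O \right)} = O^{2} - I$
$G{\left(11,11 \right)} \left(-24 - 78\right) = \left(11^{2} - 11\right) \left(-24 - 78\right) = \left(121 - 11\right) \left(-102\right) = 110 \left(-102\right) = -11220$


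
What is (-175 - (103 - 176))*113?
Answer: -11526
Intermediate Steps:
(-175 - (103 - 176))*113 = (-175 - 1*(-73))*113 = (-175 + 73)*113 = -102*113 = -11526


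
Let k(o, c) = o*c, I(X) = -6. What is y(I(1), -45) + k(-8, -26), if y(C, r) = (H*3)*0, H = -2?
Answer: 208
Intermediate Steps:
k(o, c) = c*o
y(C, r) = 0 (y(C, r) = -2*3*0 = -6*0 = 0)
y(I(1), -45) + k(-8, -26) = 0 - 26*(-8) = 0 + 208 = 208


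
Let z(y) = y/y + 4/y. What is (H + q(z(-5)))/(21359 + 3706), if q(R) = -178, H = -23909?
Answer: -8029/8355 ≈ -0.96098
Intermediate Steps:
z(y) = 1 + 4/y
(H + q(z(-5)))/(21359 + 3706) = (-23909 - 178)/(21359 + 3706) = -24087/25065 = -24087*1/25065 = -8029/8355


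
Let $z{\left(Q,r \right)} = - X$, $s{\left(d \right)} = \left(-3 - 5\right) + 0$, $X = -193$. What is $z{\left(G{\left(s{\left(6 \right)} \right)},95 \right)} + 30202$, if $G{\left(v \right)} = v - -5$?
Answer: $30395$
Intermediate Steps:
$s{\left(d \right)} = -8$ ($s{\left(d \right)} = -8 + 0 = -8$)
$G{\left(v \right)} = 5 + v$ ($G{\left(v \right)} = v + 5 = 5 + v$)
$z{\left(Q,r \right)} = 193$ ($z{\left(Q,r \right)} = \left(-1\right) \left(-193\right) = 193$)
$z{\left(G{\left(s{\left(6 \right)} \right)},95 \right)} + 30202 = 193 + 30202 = 30395$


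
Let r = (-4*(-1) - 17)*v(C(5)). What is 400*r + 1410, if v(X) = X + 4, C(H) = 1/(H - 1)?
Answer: -20690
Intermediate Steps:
C(H) = 1/(-1 + H)
v(X) = 4 + X
r = -221/4 (r = (-4*(-1) - 17)*(4 + 1/(-1 + 5)) = (4 - 17)*(4 + 1/4) = -13*(4 + ¼) = -13*17/4 = -221/4 ≈ -55.250)
400*r + 1410 = 400*(-221/4) + 1410 = -22100 + 1410 = -20690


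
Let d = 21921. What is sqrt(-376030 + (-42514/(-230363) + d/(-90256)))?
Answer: I*sqrt(10159683891750943193275457)/5197910732 ≈ 613.21*I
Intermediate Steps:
sqrt(-376030 + (-42514/(-230363) + d/(-90256))) = sqrt(-376030 + (-42514/(-230363) + 21921/(-90256))) = sqrt(-376030 + (-42514*(-1/230363) + 21921*(-1/90256))) = sqrt(-376030 + (42514/230363 - 21921/90256)) = sqrt(-376030 - 1212643739/20791642928) = sqrt(-7818282702859579/20791642928) = I*sqrt(10159683891750943193275457)/5197910732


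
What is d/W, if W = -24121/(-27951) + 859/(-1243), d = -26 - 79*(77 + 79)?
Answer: -19503509025/271477 ≈ -71842.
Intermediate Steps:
d = -12350 (d = -26 - 79*156 = -26 - 12324 = -12350)
W = 542954/3158463 (W = -24121*(-1/27951) + 859*(-1/1243) = 24121/27951 - 859/1243 = 542954/3158463 ≈ 0.17190)
d/W = -12350/542954/3158463 = -12350*3158463/542954 = -19503509025/271477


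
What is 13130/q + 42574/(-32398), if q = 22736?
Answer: -135644181/184150232 ≈ -0.73660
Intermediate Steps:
13130/q + 42574/(-32398) = 13130/22736 + 42574/(-32398) = 13130*(1/22736) + 42574*(-1/32398) = 6565/11368 - 21287/16199 = -135644181/184150232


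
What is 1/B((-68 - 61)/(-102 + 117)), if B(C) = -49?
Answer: -1/49 ≈ -0.020408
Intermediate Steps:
1/B((-68 - 61)/(-102 + 117)) = 1/(-49) = -1/49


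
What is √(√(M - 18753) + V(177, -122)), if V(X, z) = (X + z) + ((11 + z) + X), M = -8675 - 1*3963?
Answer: √(121 + I*√31391) ≈ 12.953 + 6.8392*I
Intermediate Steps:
M = -12638 (M = -8675 - 3963 = -12638)
V(X, z) = 11 + 2*X + 2*z (V(X, z) = (X + z) + (11 + X + z) = 11 + 2*X + 2*z)
√(√(M - 18753) + V(177, -122)) = √(√(-12638 - 18753) + (11 + 2*177 + 2*(-122))) = √(√(-31391) + (11 + 354 - 244)) = √(I*√31391 + 121) = √(121 + I*√31391)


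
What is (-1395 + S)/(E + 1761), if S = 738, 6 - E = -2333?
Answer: -657/4100 ≈ -0.16024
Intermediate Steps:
E = 2339 (E = 6 - 1*(-2333) = 6 + 2333 = 2339)
(-1395 + S)/(E + 1761) = (-1395 + 738)/(2339 + 1761) = -657/4100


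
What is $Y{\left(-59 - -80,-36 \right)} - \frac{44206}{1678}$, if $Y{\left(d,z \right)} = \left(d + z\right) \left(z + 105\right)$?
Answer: $- \frac{890468}{839} \approx -1061.3$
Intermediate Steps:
$Y{\left(d,z \right)} = \left(105 + z\right) \left(d + z\right)$ ($Y{\left(d,z \right)} = \left(d + z\right) \left(105 + z\right) = \left(105 + z\right) \left(d + z\right)$)
$Y{\left(-59 - -80,-36 \right)} - \frac{44206}{1678} = \left(\left(-36\right)^{2} + 105 \left(-59 - -80\right) + 105 \left(-36\right) + \left(-59 - -80\right) \left(-36\right)\right) - \frac{44206}{1678} = \left(1296 + 105 \left(-59 + 80\right) - 3780 + \left(-59 + 80\right) \left(-36\right)\right) - \frac{22103}{839} = \left(1296 + 105 \cdot 21 - 3780 + 21 \left(-36\right)\right) - \frac{22103}{839} = \left(1296 + 2205 - 3780 - 756\right) - \frac{22103}{839} = -1035 - \frac{22103}{839} = - \frac{890468}{839}$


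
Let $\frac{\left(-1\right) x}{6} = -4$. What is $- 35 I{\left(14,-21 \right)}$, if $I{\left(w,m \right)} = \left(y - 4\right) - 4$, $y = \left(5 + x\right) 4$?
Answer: $-3780$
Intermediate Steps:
$x = 24$ ($x = \left(-6\right) \left(-4\right) = 24$)
$y = 116$ ($y = \left(5 + 24\right) 4 = 29 \cdot 4 = 116$)
$I{\left(w,m \right)} = 108$ ($I{\left(w,m \right)} = \left(116 - 4\right) - 4 = 112 - 4 = 108$)
$- 35 I{\left(14,-21 \right)} = \left(-35\right) 108 = -3780$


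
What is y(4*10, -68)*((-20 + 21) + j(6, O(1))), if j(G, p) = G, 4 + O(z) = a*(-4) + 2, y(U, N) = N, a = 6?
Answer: -476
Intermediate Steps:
O(z) = -26 (O(z) = -4 + (6*(-4) + 2) = -4 + (-24 + 2) = -4 - 22 = -26)
y(4*10, -68)*((-20 + 21) + j(6, O(1))) = -68*((-20 + 21) + 6) = -68*(1 + 6) = -68*7 = -476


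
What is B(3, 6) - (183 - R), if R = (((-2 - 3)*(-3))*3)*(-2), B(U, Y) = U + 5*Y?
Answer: -240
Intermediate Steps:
R = -90 (R = (-5*(-3)*3)*(-2) = (15*3)*(-2) = 45*(-2) = -90)
B(3, 6) - (183 - R) = (3 + 5*6) - (183 - 1*(-90)) = (3 + 30) - (183 + 90) = 33 - 1*273 = 33 - 273 = -240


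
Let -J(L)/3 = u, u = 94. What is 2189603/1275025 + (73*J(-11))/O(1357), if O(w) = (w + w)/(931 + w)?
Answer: -30024357068329/1730208925 ≈ -17353.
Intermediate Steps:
J(L) = -282 (J(L) = -3*94 = -282)
O(w) = 2*w/(931 + w) (O(w) = (2*w)/(931 + w) = 2*w/(931 + w))
2189603/1275025 + (73*J(-11))/O(1357) = 2189603/1275025 + (73*(-282))/((2*1357/(931 + 1357))) = 2189603*(1/1275025) - 20586/(2*1357/2288) = 2189603/1275025 - 20586/(2*1357*(1/2288)) = 2189603/1275025 - 20586/1357/1144 = 2189603/1275025 - 20586*1144/1357 = 2189603/1275025 - 23550384/1357 = -30024357068329/1730208925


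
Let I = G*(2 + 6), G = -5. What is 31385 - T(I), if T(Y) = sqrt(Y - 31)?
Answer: 31385 - I*sqrt(71) ≈ 31385.0 - 8.4261*I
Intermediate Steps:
I = -40 (I = -5*(2 + 6) = -5*8 = -40)
T(Y) = sqrt(-31 + Y)
31385 - T(I) = 31385 - sqrt(-31 - 40) = 31385 - sqrt(-71) = 31385 - I*sqrt(71)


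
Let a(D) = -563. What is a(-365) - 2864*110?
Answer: -315603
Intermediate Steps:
a(-365) - 2864*110 = -563 - 2864*110 = -563 - 315040 = -315603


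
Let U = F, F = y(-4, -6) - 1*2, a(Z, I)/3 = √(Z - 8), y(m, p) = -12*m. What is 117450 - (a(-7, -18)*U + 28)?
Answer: 117422 - 138*I*√15 ≈ 1.1742e+5 - 534.47*I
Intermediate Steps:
a(Z, I) = 3*√(-8 + Z) (a(Z, I) = 3*√(Z - 8) = 3*√(-8 + Z))
F = 46 (F = -12*(-4) - 1*2 = 48 - 2 = 46)
U = 46
117450 - (a(-7, -18)*U + 28) = 117450 - ((3*√(-8 - 7))*46 + 28) = 117450 - ((3*√(-15))*46 + 28) = 117450 - ((3*(I*√15))*46 + 28) = 117450 - ((3*I*√15)*46 + 28) = 117450 - (138*I*√15 + 28) = 117450 - (28 + 138*I*√15) = 117450 + (-28 - 138*I*√15) = 117422 - 138*I*√15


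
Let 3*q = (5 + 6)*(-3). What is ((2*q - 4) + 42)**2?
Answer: 256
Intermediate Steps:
q = -11 (q = ((5 + 6)*(-3))/3 = (11*(-3))/3 = (1/3)*(-33) = -11)
((2*q - 4) + 42)**2 = ((2*(-11) - 4) + 42)**2 = ((-22 - 4) + 42)**2 = (-26 + 42)**2 = 16**2 = 256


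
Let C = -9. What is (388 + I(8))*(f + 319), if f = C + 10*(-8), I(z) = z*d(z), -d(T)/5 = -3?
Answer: 116840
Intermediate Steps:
d(T) = 15 (d(T) = -5*(-3) = 15)
I(z) = 15*z (I(z) = z*15 = 15*z)
f = -89 (f = -9 + 10*(-8) = -9 - 80 = -89)
(388 + I(8))*(f + 319) = (388 + 15*8)*(-89 + 319) = (388 + 120)*230 = 508*230 = 116840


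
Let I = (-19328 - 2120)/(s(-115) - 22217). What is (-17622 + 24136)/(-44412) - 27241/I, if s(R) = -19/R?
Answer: -193190460564037/6846442890 ≈ -28218.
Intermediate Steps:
I = 308315/319367 (I = (-19328 - 2120)/(-19/(-115) - 22217) = -21448/(-19*(-1/115) - 22217) = -21448/(19/115 - 22217) = -21448/(-2554936/115) = -21448*(-115/2554936) = 308315/319367 ≈ 0.96539)
(-17622 + 24136)/(-44412) - 27241/I = (-17622 + 24136)/(-44412) - 27241/308315/319367 = 6514*(-1/44412) - 27241*319367/308315 = -3257/22206 - 8699876447/308315 = -193190460564037/6846442890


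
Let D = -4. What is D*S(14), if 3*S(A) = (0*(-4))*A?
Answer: 0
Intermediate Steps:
S(A) = 0 (S(A) = ((0*(-4))*A)/3 = (0*A)/3 = (⅓)*0 = 0)
D*S(14) = -4*0 = 0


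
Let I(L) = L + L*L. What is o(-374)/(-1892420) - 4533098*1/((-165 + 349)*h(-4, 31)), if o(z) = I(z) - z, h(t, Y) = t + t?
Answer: 1072289927461/348205280 ≈ 3079.5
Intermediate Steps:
h(t, Y) = 2*t
I(L) = L + L²
o(z) = -z + z*(1 + z) (o(z) = z*(1 + z) - z = -z + z*(1 + z))
o(-374)/(-1892420) - 4533098*1/((-165 + 349)*h(-4, 31)) = (-374)²/(-1892420) - 4533098*(-1/(8*(-165 + 349))) = 139876*(-1/1892420) - 4533098/((-8*184)) = -34969/473105 - 4533098/(-1472) = -34969/473105 - 4533098*(-1/1472) = -34969/473105 + 2266549/736 = 1072289927461/348205280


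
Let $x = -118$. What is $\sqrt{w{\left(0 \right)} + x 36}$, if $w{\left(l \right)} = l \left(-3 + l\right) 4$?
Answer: $6 i \sqrt{118} \approx 65.177 i$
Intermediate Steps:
$w{\left(l \right)} = 4 l \left(-3 + l\right)$
$\sqrt{w{\left(0 \right)} + x 36} = \sqrt{4 \cdot 0 \left(-3 + 0\right) - 4248} = \sqrt{4 \cdot 0 \left(-3\right) - 4248} = \sqrt{0 - 4248} = \sqrt{-4248} = 6 i \sqrt{118}$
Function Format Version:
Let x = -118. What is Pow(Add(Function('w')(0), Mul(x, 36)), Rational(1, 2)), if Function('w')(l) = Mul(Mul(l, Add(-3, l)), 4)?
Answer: Mul(6, I, Pow(118, Rational(1, 2))) ≈ Mul(65.177, I)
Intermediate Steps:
Function('w')(l) = Mul(4, l, Add(-3, l))
Pow(Add(Function('w')(0), Mul(x, 36)), Rational(1, 2)) = Pow(Add(Mul(4, 0, Add(-3, 0)), Mul(-118, 36)), Rational(1, 2)) = Pow(Add(Mul(4, 0, -3), -4248), Rational(1, 2)) = Pow(Add(0, -4248), Rational(1, 2)) = Pow(-4248, Rational(1, 2)) = Mul(6, I, Pow(118, Rational(1, 2)))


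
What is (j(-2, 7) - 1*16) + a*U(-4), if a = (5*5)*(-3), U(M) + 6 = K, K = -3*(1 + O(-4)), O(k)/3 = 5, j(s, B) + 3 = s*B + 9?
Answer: 4026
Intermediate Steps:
j(s, B) = 6 + B*s (j(s, B) = -3 + (s*B + 9) = -3 + (B*s + 9) = -3 + (9 + B*s) = 6 + B*s)
O(k) = 15 (O(k) = 3*5 = 15)
K = -48 (K = -3*(1 + 15) = -3*16 = -48)
U(M) = -54 (U(M) = -6 - 48 = -54)
a = -75 (a = 25*(-3) = -75)
(j(-2, 7) - 1*16) + a*U(-4) = ((6 + 7*(-2)) - 1*16) - 75*(-54) = ((6 - 14) - 16) + 4050 = (-8 - 16) + 4050 = -24 + 4050 = 4026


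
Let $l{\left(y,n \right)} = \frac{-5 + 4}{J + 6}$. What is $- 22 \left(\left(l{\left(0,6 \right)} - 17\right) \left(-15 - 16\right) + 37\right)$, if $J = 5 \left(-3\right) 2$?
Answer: $- \frac{148555}{12} \approx -12380.0$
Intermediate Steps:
$J = -30$ ($J = \left(-15\right) 2 = -30$)
$l{\left(y,n \right)} = \frac{1}{24}$ ($l{\left(y,n \right)} = \frac{-5 + 4}{-30 + 6} = - \frac{1}{-24} = \left(-1\right) \left(- \frac{1}{24}\right) = \frac{1}{24}$)
$- 22 \left(\left(l{\left(0,6 \right)} - 17\right) \left(-15 - 16\right) + 37\right) = - 22 \left(\left(\frac{1}{24} - 17\right) \left(-15 - 16\right) + 37\right) = - 22 \left(\left(- \frac{407}{24}\right) \left(-31\right) + 37\right) = - 22 \left(\frac{12617}{24} + 37\right) = \left(-22\right) \frac{13505}{24} = - \frac{148555}{12}$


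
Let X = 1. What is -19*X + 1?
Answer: -18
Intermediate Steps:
-19*X + 1 = -19*1 + 1 = -19 + 1 = -18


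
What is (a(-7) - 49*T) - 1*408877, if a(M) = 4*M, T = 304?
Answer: -423801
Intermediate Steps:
(a(-7) - 49*T) - 1*408877 = (4*(-7) - 49*304) - 1*408877 = (-28 - 14896) - 408877 = -14924 - 408877 = -423801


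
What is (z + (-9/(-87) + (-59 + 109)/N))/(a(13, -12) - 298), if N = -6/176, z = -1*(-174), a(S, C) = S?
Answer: 112453/24795 ≈ 4.5353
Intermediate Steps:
z = 174
N = -3/88 (N = -6*1/176 = -3/88 ≈ -0.034091)
(z + (-9/(-87) + (-59 + 109)/N))/(a(13, -12) - 298) = (174 + (-9/(-87) + (-59 + 109)/(-3/88)))/(13 - 298) = (174 + (-9*(-1/87) + 50*(-88/3)))/(-285) = (174 + (3/29 - 4400/3))*(-1/285) = (174 - 127591/87)*(-1/285) = -112453/87*(-1/285) = 112453/24795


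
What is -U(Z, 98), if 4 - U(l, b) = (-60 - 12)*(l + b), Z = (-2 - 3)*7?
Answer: -4540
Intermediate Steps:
Z = -35 (Z = -5*7 = -35)
U(l, b) = 4 + 72*b + 72*l (U(l, b) = 4 - (-60 - 12)*(l + b) = 4 - (-72)*(b + l) = 4 - (-72*b - 72*l) = 4 + (72*b + 72*l) = 4 + 72*b + 72*l)
-U(Z, 98) = -(4 + 72*98 + 72*(-35)) = -(4 + 7056 - 2520) = -1*4540 = -4540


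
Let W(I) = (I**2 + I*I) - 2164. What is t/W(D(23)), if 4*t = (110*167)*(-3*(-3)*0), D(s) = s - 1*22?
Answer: 0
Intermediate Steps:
D(s) = -22 + s (D(s) = s - 22 = -22 + s)
t = 0 (t = ((110*167)*(-3*(-3)*0))/4 = (18370*(9*0))/4 = (18370*0)/4 = (1/4)*0 = 0)
W(I) = -2164 + 2*I**2 (W(I) = (I**2 + I**2) - 2164 = 2*I**2 - 2164 = -2164 + 2*I**2)
t/W(D(23)) = 0/(-2164 + 2*(-22 + 23)**2) = 0/(-2164 + 2*1**2) = 0/(-2164 + 2*1) = 0/(-2164 + 2) = 0/(-2162) = 0*(-1/2162) = 0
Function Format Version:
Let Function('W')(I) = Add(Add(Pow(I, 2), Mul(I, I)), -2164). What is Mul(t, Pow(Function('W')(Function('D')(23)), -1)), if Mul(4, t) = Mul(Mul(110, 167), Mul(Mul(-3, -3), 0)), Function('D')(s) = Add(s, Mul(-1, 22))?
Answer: 0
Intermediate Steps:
Function('D')(s) = Add(-22, s) (Function('D')(s) = Add(s, -22) = Add(-22, s))
t = 0 (t = Mul(Rational(1, 4), Mul(Mul(110, 167), Mul(Mul(-3, -3), 0))) = Mul(Rational(1, 4), Mul(18370, Mul(9, 0))) = Mul(Rational(1, 4), Mul(18370, 0)) = Mul(Rational(1, 4), 0) = 0)
Function('W')(I) = Add(-2164, Mul(2, Pow(I, 2))) (Function('W')(I) = Add(Add(Pow(I, 2), Pow(I, 2)), -2164) = Add(Mul(2, Pow(I, 2)), -2164) = Add(-2164, Mul(2, Pow(I, 2))))
Mul(t, Pow(Function('W')(Function('D')(23)), -1)) = Mul(0, Pow(Add(-2164, Mul(2, Pow(Add(-22, 23), 2))), -1)) = Mul(0, Pow(Add(-2164, Mul(2, Pow(1, 2))), -1)) = Mul(0, Pow(Add(-2164, Mul(2, 1)), -1)) = Mul(0, Pow(Add(-2164, 2), -1)) = Mul(0, Pow(-2162, -1)) = Mul(0, Rational(-1, 2162)) = 0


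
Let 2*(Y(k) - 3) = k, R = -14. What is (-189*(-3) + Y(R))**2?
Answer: 316969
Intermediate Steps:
Y(k) = 3 + k/2
(-189*(-3) + Y(R))**2 = (-189*(-3) + (3 + (1/2)*(-14)))**2 = (567 + (3 - 7))**2 = (567 - 4)**2 = 563**2 = 316969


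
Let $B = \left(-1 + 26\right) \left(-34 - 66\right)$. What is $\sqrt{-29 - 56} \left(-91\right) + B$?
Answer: $-2500 - 91 i \sqrt{85} \approx -2500.0 - 838.98 i$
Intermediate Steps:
$B = -2500$ ($B = 25 \left(-100\right) = -2500$)
$\sqrt{-29 - 56} \left(-91\right) + B = \sqrt{-29 - 56} \left(-91\right) - 2500 = \sqrt{-85} \left(-91\right) - 2500 = i \sqrt{85} \left(-91\right) - 2500 = - 91 i \sqrt{85} - 2500 = -2500 - 91 i \sqrt{85}$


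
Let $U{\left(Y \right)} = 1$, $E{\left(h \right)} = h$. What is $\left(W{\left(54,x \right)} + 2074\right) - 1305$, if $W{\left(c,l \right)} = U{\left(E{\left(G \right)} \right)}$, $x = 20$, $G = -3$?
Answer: $770$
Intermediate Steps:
$W{\left(c,l \right)} = 1$
$\left(W{\left(54,x \right)} + 2074\right) - 1305 = \left(1 + 2074\right) - 1305 = 2075 - 1305 = 770$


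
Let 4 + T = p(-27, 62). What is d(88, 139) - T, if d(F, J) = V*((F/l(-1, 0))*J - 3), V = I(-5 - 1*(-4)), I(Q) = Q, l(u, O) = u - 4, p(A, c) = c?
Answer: 11957/5 ≈ 2391.4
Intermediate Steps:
l(u, O) = -4 + u
T = 58 (T = -4 + 62 = 58)
V = -1 (V = -5 - 1*(-4) = -5 + 4 = -1)
d(F, J) = 3 + F*J/5 (d(F, J) = -((F/(-4 - 1))*J - 3) = -((F/(-5))*J - 3) = -((-F/5)*J - 3) = -(-F*J/5 - 3) = -(-3 - F*J/5) = 3 + F*J/5)
d(88, 139) - T = (3 + (1/5)*88*139) - 1*58 = (3 + 12232/5) - 58 = 12247/5 - 58 = 11957/5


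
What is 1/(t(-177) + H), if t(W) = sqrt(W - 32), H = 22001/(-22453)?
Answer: -493988453/105848720682 - 504137209*I*sqrt(209)/105848720682 ≈ -0.0046669 - 0.068855*I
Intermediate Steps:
H = -22001/22453 (H = 22001*(-1/22453) = -22001/22453 ≈ -0.97987)
t(W) = sqrt(-32 + W)
1/(t(-177) + H) = 1/(sqrt(-32 - 177) - 22001/22453) = 1/(sqrt(-209) - 22001/22453) = 1/(I*sqrt(209) - 22001/22453) = 1/(-22001/22453 + I*sqrt(209))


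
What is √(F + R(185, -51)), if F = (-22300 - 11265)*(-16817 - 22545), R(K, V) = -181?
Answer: √1321185349 ≈ 36348.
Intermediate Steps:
F = 1321185530 (F = -33565*(-39362) = 1321185530)
√(F + R(185, -51)) = √(1321185530 - 181) = √1321185349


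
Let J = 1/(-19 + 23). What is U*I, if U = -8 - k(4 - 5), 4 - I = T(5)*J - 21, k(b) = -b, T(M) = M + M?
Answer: -405/2 ≈ -202.50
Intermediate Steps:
T(M) = 2*M
J = ¼ (J = 1/4 = ¼ ≈ 0.25000)
I = 45/2 (I = 4 - ((2*5)*(¼) - 21) = 4 - (10*(¼) - 21) = 4 - (5/2 - 21) = 4 - 1*(-37/2) = 4 + 37/2 = 45/2 ≈ 22.500)
U = -9 (U = -8 - (-1)*(4 - 5) = -8 - (-1)*(-1) = -8 - 1*1 = -8 - 1 = -9)
U*I = -9*45/2 = -405/2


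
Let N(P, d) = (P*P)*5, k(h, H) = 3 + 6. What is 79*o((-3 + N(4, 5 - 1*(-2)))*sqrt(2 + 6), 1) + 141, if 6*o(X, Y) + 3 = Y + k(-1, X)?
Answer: 1399/6 ≈ 233.17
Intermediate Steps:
k(h, H) = 9
N(P, d) = 5*P**2 (N(P, d) = P**2*5 = 5*P**2)
o(X, Y) = 1 + Y/6 (o(X, Y) = -1/2 + (Y + 9)/6 = -1/2 + (9 + Y)/6 = -1/2 + (3/2 + Y/6) = 1 + Y/6)
79*o((-3 + N(4, 5 - 1*(-2)))*sqrt(2 + 6), 1) + 141 = 79*(1 + (1/6)*1) + 141 = 79*(1 + 1/6) + 141 = 79*(7/6) + 141 = 553/6 + 141 = 1399/6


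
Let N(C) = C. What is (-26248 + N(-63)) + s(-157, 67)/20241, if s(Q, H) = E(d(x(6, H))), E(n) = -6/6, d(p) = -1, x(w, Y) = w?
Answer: -532560952/20241 ≈ -26311.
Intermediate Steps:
E(n) = -1 (E(n) = -6*1/6 = -1)
s(Q, H) = -1
(-26248 + N(-63)) + s(-157, 67)/20241 = (-26248 - 63) - 1/20241 = -26311 - 1*1/20241 = -26311 - 1/20241 = -532560952/20241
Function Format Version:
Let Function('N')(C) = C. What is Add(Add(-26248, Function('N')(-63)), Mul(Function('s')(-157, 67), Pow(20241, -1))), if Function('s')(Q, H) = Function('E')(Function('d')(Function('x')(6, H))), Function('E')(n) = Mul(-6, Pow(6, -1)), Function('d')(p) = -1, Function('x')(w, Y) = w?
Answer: Rational(-532560952, 20241) ≈ -26311.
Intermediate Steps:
Function('E')(n) = -1 (Function('E')(n) = Mul(-6, Rational(1, 6)) = -1)
Function('s')(Q, H) = -1
Add(Add(-26248, Function('N')(-63)), Mul(Function('s')(-157, 67), Pow(20241, -1))) = Add(Add(-26248, -63), Mul(-1, Pow(20241, -1))) = Add(-26311, Mul(-1, Rational(1, 20241))) = Add(-26311, Rational(-1, 20241)) = Rational(-532560952, 20241)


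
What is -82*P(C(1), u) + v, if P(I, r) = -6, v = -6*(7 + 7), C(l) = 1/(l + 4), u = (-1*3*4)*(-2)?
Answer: 408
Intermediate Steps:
u = 24 (u = -3*4*(-2) = -12*(-2) = 24)
C(l) = 1/(4 + l)
v = -84 (v = -6*14 = -84)
-82*P(C(1), u) + v = -82*(-6) - 84 = 492 - 84 = 408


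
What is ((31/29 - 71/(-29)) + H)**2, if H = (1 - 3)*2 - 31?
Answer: 833569/841 ≈ 991.16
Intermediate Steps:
H = -35 (H = -2*2 - 31 = -4 - 31 = -35)
((31/29 - 71/(-29)) + H)**2 = ((31/29 - 71/(-29)) - 35)**2 = ((31*(1/29) - 71*(-1/29)) - 35)**2 = ((31/29 + 71/29) - 35)**2 = (102/29 - 35)**2 = (-913/29)**2 = 833569/841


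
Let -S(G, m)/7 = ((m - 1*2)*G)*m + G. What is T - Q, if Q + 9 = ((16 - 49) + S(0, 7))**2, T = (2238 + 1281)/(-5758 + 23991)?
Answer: -19688121/18233 ≈ -1079.8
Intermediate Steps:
S(G, m) = -7*G - 7*G*m*(-2 + m) (S(G, m) = -7*(((m - 1*2)*G)*m + G) = -7*(((m - 2)*G)*m + G) = -7*(((-2 + m)*G)*m + G) = -7*((G*(-2 + m))*m + G) = -7*(G*m*(-2 + m) + G) = -7*(G + G*m*(-2 + m)) = -7*G - 7*G*m*(-2 + m))
T = 3519/18233 ≈ 0.19300
Q = 1080 (Q = -9 + ((16 - 49) + 7*0*(-1 - 1*7**2 + 2*7))**2 = -9 + (-33 + 7*0*(-1 - 1*49 + 14))**2 = -9 + (-33 + 7*0*(-1 - 49 + 14))**2 = -9 + (-33 + 7*0*(-36))**2 = -9 + (-33 + 0)**2 = -9 + (-33)**2 = -9 + 1089 = 1080)
T - Q = 3519/18233 - 1*1080 = 3519/18233 - 1080 = -19688121/18233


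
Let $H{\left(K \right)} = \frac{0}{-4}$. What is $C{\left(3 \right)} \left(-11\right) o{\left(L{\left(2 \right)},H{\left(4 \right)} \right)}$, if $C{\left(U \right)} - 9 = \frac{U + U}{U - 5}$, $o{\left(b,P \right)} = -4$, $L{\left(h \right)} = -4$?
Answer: $264$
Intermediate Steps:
$H{\left(K \right)} = 0$ ($H{\left(K \right)} = 0 \left(- \frac{1}{4}\right) = 0$)
$C{\left(U \right)} = 9 + \frac{2 U}{-5 + U}$ ($C{\left(U \right)} = 9 + \frac{U + U}{U - 5} = 9 + \frac{2 U}{-5 + U}$)
$C{\left(3 \right)} \left(-11\right) o{\left(L{\left(2 \right)},H{\left(4 \right)} \right)} = \frac{-45 + 11 \cdot 3}{-5 + 3} \left(-11\right) \left(-4\right) = \frac{-45 + 33}{-2} \left(-11\right) \left(-4\right) = \left(- \frac{1}{2}\right) \left(-12\right) \left(-11\right) \left(-4\right) = 6 \left(-11\right) \left(-4\right) = \left(-66\right) \left(-4\right) = 264$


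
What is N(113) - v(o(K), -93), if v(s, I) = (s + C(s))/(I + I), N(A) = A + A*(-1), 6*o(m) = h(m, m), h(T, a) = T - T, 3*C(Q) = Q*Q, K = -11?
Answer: 0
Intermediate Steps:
C(Q) = Q**2/3 (C(Q) = (Q*Q)/3 = Q**2/3)
h(T, a) = 0
o(m) = 0 (o(m) = (1/6)*0 = 0)
N(A) = 0 (N(A) = A - A = 0)
v(s, I) = (s + s**2/3)/(2*I) (v(s, I) = (s + s**2/3)/(I + I) = (s + s**2/3)/((2*I)) = (s + s**2/3)*(1/(2*I)) = (s + s**2/3)/(2*I))
N(113) - v(o(K), -93) = 0 - 0*(3 + 0)/(6*(-93)) = 0 - 0*(-1)*3/(6*93) = 0 - 1*0 = 0 + 0 = 0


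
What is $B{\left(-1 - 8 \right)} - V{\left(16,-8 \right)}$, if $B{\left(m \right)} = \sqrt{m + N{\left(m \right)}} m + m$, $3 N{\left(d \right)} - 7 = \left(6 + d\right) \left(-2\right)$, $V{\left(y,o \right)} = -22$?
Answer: $13 - 3 i \sqrt{42} \approx 13.0 - 19.442 i$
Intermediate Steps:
$N{\left(d \right)} = - \frac{5}{3} - \frac{2 d}{3}$ ($N{\left(d \right)} = \frac{7}{3} + \frac{\left(6 + d\right) \left(-2\right)}{3} = \frac{7}{3} + \frac{-12 - 2 d}{3} = \frac{7}{3} - \left(4 + \frac{2 d}{3}\right) = - \frac{5}{3} - \frac{2 d}{3}$)
$B{\left(m \right)} = m + m \sqrt{- \frac{5}{3} + \frac{m}{3}}$ ($B{\left(m \right)} = \sqrt{m - \left(\frac{5}{3} + \frac{2 m}{3}\right)} m + m = \sqrt{- \frac{5}{3} + \frac{m}{3}} m + m = m \sqrt{- \frac{5}{3} + \frac{m}{3}} + m = m + m \sqrt{- \frac{5}{3} + \frac{m}{3}}$)
$B{\left(-1 - 8 \right)} - V{\left(16,-8 \right)} = \frac{\left(-1 - 8\right) \left(3 + \sqrt{-15 + 3 \left(-1 - 8\right)}\right)}{3} - -22 = \frac{\left(-1 - 8\right) \left(3 + \sqrt{-15 + 3 \left(-1 - 8\right)}\right)}{3} + 22 = \frac{1}{3} \left(-9\right) \left(3 + \sqrt{-15 + 3 \left(-9\right)}\right) + 22 = \frac{1}{3} \left(-9\right) \left(3 + \sqrt{-15 - 27}\right) + 22 = \frac{1}{3} \left(-9\right) \left(3 + \sqrt{-42}\right) + 22 = \frac{1}{3} \left(-9\right) \left(3 + i \sqrt{42}\right) + 22 = \left(-9 - 3 i \sqrt{42}\right) + 22 = 13 - 3 i \sqrt{42}$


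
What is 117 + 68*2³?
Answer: 661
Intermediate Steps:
117 + 68*2³ = 117 + 68*8 = 117 + 544 = 661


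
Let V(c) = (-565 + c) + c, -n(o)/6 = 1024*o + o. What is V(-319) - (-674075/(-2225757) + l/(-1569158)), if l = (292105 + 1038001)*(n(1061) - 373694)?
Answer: -10214090095384297058/1746282201303 ≈ -5.8490e+6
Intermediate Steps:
n(o) = -6150*o (n(o) = -6*(1024*o + o) = -6150*o)
l = -9176193797464 (l = (292105 + 1038001)*(-6150*1061 - 373694) = 1330106*(-6525150 - 373694) = 1330106*(-6898844) = -9176193797464)
V(c) = -565 + 2*c
V(-319) - (-674075/(-2225757) + l/(-1569158)) = (-565 + 2*(-319)) - (-674075/(-2225757) - 9176193797464/(-1569158)) = (-565 - 638) - (-674075*(-1/2225757) - 9176193797464*(-1/1569158)) = -1203 - (674075/2225757 + 4588096898732/784579) = -1203 - 1*10211989317896129549/1746282201303 = -1203 - 10211989317896129549/1746282201303 = -10214090095384297058/1746282201303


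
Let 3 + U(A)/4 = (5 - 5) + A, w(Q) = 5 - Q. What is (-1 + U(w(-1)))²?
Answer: 121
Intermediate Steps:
U(A) = -12 + 4*A (U(A) = -12 + 4*((5 - 5) + A) = -12 + 4*(0 + A) = -12 + 4*A)
(-1 + U(w(-1)))² = (-1 + (-12 + 4*(5 - 1*(-1))))² = (-1 + (-12 + 4*(5 + 1)))² = (-1 + (-12 + 4*6))² = (-1 + (-12 + 24))² = (-1 + 12)² = 11² = 121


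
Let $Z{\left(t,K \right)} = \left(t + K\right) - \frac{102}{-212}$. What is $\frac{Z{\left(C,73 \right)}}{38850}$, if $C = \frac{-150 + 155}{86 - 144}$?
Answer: $\frac{56404}{29856225} \approx 0.0018892$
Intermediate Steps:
$C = - \frac{5}{58}$ ($C = \frac{5}{-58} = 5 \left(- \frac{1}{58}\right) = - \frac{5}{58} \approx -0.086207$)
$Z{\left(t,K \right)} = \frac{51}{106} + K + t$ ($Z{\left(t,K \right)} = \left(K + t\right) - - \frac{51}{106} = \left(K + t\right) + \frac{51}{106} = \frac{51}{106} + K + t$)
$\frac{Z{\left(C,73 \right)}}{38850} = \frac{\frac{51}{106} + 73 - \frac{5}{58}}{38850} = \frac{112808}{1537} \cdot \frac{1}{38850} = \frac{56404}{29856225}$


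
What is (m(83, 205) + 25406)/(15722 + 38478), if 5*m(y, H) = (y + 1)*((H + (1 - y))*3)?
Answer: 79013/135500 ≈ 0.58312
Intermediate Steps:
m(y, H) = (1 + y)*(3 - 3*y + 3*H)/5 (m(y, H) = ((y + 1)*((H + (1 - y))*3))/5 = ((1 + y)*((1 + H - y)*3))/5 = ((1 + y)*(3 - 3*y + 3*H))/5 = (1 + y)*(3 - 3*y + 3*H)/5)
(m(83, 205) + 25406)/(15722 + 38478) = ((3/5 - 3/5*83**2 + (3/5)*205 + (3/5)*205*83) + 25406)/(15722 + 38478) = ((3/5 - 3/5*6889 + 123 + 10209) + 25406)/54200 = ((3/5 - 20667/5 + 123 + 10209) + 25406)*(1/54200) = (30996/5 + 25406)*(1/54200) = (158026/5)*(1/54200) = 79013/135500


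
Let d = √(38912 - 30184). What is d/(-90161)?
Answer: -2*√2182/90161 ≈ -0.0010362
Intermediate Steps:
d = 2*√2182 (d = √8728 = 2*√2182 ≈ 93.424)
d/(-90161) = (2*√2182)/(-90161) = (2*√2182)*(-1/90161) = -2*√2182/90161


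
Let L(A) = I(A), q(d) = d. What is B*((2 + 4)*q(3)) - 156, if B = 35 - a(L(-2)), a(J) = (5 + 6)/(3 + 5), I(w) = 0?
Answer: 1797/4 ≈ 449.25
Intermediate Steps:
L(A) = 0
a(J) = 11/8
B = 269/8 (B = 35 - 1*11/8 = 35 - 11/8 = 269/8 ≈ 33.625)
B*((2 + 4)*q(3)) - 156 = 269*((2 + 4)*3)/8 - 156 = 269*(6*3)/8 - 156 = (269/8)*18 - 156 = 2421/4 - 156 = 1797/4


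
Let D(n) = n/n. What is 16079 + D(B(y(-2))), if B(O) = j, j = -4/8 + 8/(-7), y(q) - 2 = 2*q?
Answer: 16080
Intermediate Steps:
y(q) = 2 + 2*q
j = -23/14 (j = -4*⅛ + 8*(-⅐) = -½ - 8/7 = -23/14 ≈ -1.6429)
B(O) = -23/14
D(n) = 1
16079 + D(B(y(-2))) = 16079 + 1 = 16080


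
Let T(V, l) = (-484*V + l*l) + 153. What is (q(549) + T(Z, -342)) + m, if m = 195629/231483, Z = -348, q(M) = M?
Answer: 9461002709/33069 ≈ 2.8610e+5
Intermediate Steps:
T(V, l) = 153 + l**2 - 484*V (T(V, l) = (-484*V + l**2) + 153 = (l**2 - 484*V) + 153 = 153 + l**2 - 484*V)
m = 27947/33069 (m = 195629*(1/231483) = 27947/33069 ≈ 0.84511)
(q(549) + T(Z, -342)) + m = (549 + (153 + (-342)**2 - 484*(-348))) + 27947/33069 = (549 + (153 + 116964 + 168432)) + 27947/33069 = (549 + 285549) + 27947/33069 = 286098 + 27947/33069 = 9461002709/33069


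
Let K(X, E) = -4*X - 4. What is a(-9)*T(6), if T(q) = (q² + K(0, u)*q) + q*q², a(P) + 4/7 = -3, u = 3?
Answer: -5700/7 ≈ -814.29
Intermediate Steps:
K(X, E) = -4 - 4*X
a(P) = -25/7 (a(P) = -4/7 - 3 = -25/7)
T(q) = q² + q³ - 4*q (T(q) = (q² + (-4 - 4*0)*q) + q*q² = (q² + (-4 + 0)*q) + q³ = (q² - 4*q) + q³ = q² + q³ - 4*q)
a(-9)*T(6) = -150*(-4 + 6 + 6²)/7 = -150*(-4 + 6 + 36)/7 = -150*38/7 = -25/7*228 = -5700/7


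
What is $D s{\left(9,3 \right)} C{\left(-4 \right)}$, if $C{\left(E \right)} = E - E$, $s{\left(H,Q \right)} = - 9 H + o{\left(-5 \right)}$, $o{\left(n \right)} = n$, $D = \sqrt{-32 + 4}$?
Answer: $0$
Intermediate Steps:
$D = 2 i \sqrt{7}$ ($D = \sqrt{-28} = 2 i \sqrt{7} \approx 5.2915 i$)
$s{\left(H,Q \right)} = -5 - 9 H$ ($s{\left(H,Q \right)} = - 9 H - 5 = -5 - 9 H$)
$C{\left(E \right)} = 0$
$D s{\left(9,3 \right)} C{\left(-4 \right)} = 2 i \sqrt{7} \left(-5 - 81\right) 0 = 2 i \sqrt{7} \left(-86\right) 0 = - 172 i \sqrt{7} \cdot 0 = 0$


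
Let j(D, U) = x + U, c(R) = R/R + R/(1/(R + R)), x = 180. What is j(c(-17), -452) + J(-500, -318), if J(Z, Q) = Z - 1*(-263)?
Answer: -509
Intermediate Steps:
c(R) = 1 + 2*R² (c(R) = 1 + R/(1/(2*R)) = 1 + R/((1/(2*R))) = 1 + R*(2*R) = 1 + 2*R²)
j(D, U) = 180 + U
J(Z, Q) = 263 + Z (J(Z, Q) = Z + 263 = 263 + Z)
j(c(-17), -452) + J(-500, -318) = (180 - 452) + (263 - 500) = -272 - 237 = -509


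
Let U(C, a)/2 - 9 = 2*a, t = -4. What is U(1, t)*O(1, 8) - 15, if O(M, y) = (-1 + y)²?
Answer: 83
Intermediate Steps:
U(C, a) = 18 + 4*a (U(C, a) = 18 + 2*(2*a) = 18 + 4*a)
U(1, t)*O(1, 8) - 15 = (18 + 4*(-4))*(-1 + 8)² - 15 = (18 - 16)*7² - 15 = 2*49 - 15 = 98 - 15 = 83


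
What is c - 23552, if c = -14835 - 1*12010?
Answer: -50397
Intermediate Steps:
c = -26845 (c = -14835 - 12010 = -26845)
c - 23552 = -26845 - 23552 = -50397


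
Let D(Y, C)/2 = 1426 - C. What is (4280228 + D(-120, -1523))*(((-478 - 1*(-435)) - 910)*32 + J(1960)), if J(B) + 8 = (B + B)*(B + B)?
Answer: 65731582578896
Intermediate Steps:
D(Y, C) = 2852 - 2*C (D(Y, C) = 2*(1426 - C) = 2852 - 2*C)
J(B) = -8 + 4*B**2 (J(B) = -8 + (B + B)*(B + B) = -8 + (2*B)*(2*B) = -8 + 4*B**2)
(4280228 + D(-120, -1523))*(((-478 - 1*(-435)) - 910)*32 + J(1960)) = (4280228 + (2852 - 2*(-1523)))*(((-478 - 1*(-435)) - 910)*32 + (-8 + 4*1960**2)) = (4280228 + (2852 + 3046))*(((-478 + 435) - 910)*32 + (-8 + 4*3841600)) = (4280228 + 5898)*((-43 - 910)*32 + (-8 + 15366400)) = 4286126*(-953*32 + 15366392) = 4286126*(-30496 + 15366392) = 4286126*15335896 = 65731582578896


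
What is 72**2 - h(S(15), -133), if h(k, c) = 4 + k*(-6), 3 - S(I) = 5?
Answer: 5168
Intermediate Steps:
S(I) = -2 (S(I) = 3 - 1*5 = 3 - 5 = -2)
h(k, c) = 4 - 6*k
72**2 - h(S(15), -133) = 72**2 - (4 - 6*(-2)) = 5184 - (4 + 12) = 5184 - 1*16 = 5184 - 16 = 5168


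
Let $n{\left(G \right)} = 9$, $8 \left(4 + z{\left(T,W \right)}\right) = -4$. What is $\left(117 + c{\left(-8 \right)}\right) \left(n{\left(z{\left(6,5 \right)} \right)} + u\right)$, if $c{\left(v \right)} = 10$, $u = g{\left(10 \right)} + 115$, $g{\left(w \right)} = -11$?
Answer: $14351$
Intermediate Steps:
$z{\left(T,W \right)} = - \frac{9}{2}$ ($z{\left(T,W \right)} = -4 + \frac{1}{8} \left(-4\right) = -4 - \frac{1}{2} = - \frac{9}{2}$)
$u = 104$ ($u = -11 + 115 = 104$)
$\left(117 + c{\left(-8 \right)}\right) \left(n{\left(z{\left(6,5 \right)} \right)} + u\right) = \left(117 + 10\right) \left(9 + 104\right) = 127 \cdot 113 = 14351$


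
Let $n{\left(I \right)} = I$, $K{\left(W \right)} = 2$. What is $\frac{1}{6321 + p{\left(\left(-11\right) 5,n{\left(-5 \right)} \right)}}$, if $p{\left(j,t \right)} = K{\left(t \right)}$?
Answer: $\frac{1}{6323} \approx 0.00015815$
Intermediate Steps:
$p{\left(j,t \right)} = 2$
$\frac{1}{6321 + p{\left(\left(-11\right) 5,n{\left(-5 \right)} \right)}} = \frac{1}{6321 + 2} = \frac{1}{6323}$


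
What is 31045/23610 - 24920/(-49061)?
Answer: 422291989/231666042 ≈ 1.8228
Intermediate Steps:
31045/23610 - 24920/(-49061) = 31045*(1/23610) - 24920*(-1/49061) = 6209/4722 + 24920/49061 = 422291989/231666042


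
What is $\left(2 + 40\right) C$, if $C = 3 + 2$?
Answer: $210$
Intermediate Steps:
$C = 5$
$\left(2 + 40\right) C = \left(2 + 40\right) 5 = 42 \cdot 5 = 210$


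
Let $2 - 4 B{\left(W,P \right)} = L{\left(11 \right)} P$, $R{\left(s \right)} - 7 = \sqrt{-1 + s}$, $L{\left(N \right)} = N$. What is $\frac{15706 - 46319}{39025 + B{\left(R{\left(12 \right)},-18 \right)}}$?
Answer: $- \frac{30613}{39075} \approx -0.78344$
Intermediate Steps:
$R{\left(s \right)} = 7 + \sqrt{-1 + s}$
$B{\left(W,P \right)} = \frac{1}{2} - \frac{11 P}{4}$
$\frac{15706 - 46319}{39025 + B{\left(R{\left(12 \right)},-18 \right)}} = \frac{15706 - 46319}{39025 + \left(\frac{1}{2} - - \frac{99}{2}\right)} = - \frac{30613}{39025 + \left(\frac{1}{2} + \frac{99}{2}\right)} = - \frac{30613}{39025 + 50} = - \frac{30613}{39075}$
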